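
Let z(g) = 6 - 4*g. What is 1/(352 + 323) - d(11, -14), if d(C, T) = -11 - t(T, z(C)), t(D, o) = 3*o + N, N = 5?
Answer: -66149/675 ≈ -97.999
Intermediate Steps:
t(D, o) = 5 + 3*o (t(D, o) = 3*o + 5 = 5 + 3*o)
d(C, T) = -34 + 12*C (d(C, T) = -11 - (5 + 3*(6 - 4*C)) = -11 - (5 + (18 - 12*C)) = -11 - (23 - 12*C) = -11 + (-23 + 12*C) = -34 + 12*C)
1/(352 + 323) - d(11, -14) = 1/(352 + 323) - (-34 + 12*11) = 1/675 - (-34 + 132) = 1/675 - 1*98 = 1/675 - 98 = -66149/675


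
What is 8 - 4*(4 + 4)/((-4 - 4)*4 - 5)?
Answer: 328/37 ≈ 8.8649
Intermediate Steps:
8 - 4*(4 + 4)/((-4 - 4)*4 - 5) = 8 - 32/(-8*4 - 5) = 8 - 32/(-32 - 5) = 8 - 32/(-37) = 8 - 32*(-1)/37 = 8 - 4*(-8/37) = 8 + 32/37 = 328/37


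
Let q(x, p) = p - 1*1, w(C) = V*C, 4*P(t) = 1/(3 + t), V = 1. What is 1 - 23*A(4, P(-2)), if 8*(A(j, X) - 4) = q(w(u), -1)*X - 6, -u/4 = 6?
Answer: -1157/16 ≈ -72.313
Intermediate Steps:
u = -24 (u = -4*6 = -24)
P(t) = 1/(4*(3 + t))
w(C) = C (w(C) = 1*C = C)
q(x, p) = -1 + p (q(x, p) = p - 1 = -1 + p)
A(j, X) = 13/4 - X/4 (A(j, X) = 4 + ((-1 - 1)*X - 6)/8 = 4 + (-2*X - 6)/8 = 4 + (-6 - 2*X)/8 = 4 + (-¾ - X/4) = 13/4 - X/4)
1 - 23*A(4, P(-2)) = 1 - 23*(13/4 - 1/(16*(3 - 2))) = 1 - 23*(13/4 - 1/(16*1)) = 1 - 23*(13/4 - 1/16) = 1 - 23*51/16 = 1 - 1173/16 = -1157/16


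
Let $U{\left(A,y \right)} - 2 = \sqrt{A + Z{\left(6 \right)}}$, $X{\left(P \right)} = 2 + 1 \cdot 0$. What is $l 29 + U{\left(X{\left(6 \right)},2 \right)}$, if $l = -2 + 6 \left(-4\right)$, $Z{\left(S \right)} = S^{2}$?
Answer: $-752 + \sqrt{38} \approx -745.84$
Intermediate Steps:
$X{\left(P \right)} = 2$ ($X{\left(P \right)} = 2 + 0 = 2$)
$U{\left(A,y \right)} = 2 + \sqrt{36 + A}$ ($U{\left(A,y \right)} = 2 + \sqrt{A + 6^{2}} = 2 + \sqrt{A + 36} = 2 + \sqrt{36 + A}$)
$l = -26$ ($l = -2 - 24 = -26$)
$l 29 + U{\left(X{\left(6 \right)},2 \right)} = \left(-26\right) 29 + \left(2 + \sqrt{36 + 2}\right) = -754 + \left(2 + \sqrt{38}\right) = -752 + \sqrt{38}$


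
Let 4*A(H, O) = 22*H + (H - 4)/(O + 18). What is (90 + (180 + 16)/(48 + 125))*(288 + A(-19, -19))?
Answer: 5967431/346 ≈ 17247.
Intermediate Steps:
A(H, O) = 11*H/2 + (-4 + H)/(4*(18 + O)) (A(H, O) = (22*H + (H - 4)/(O + 18))/4 = (22*H + (-4 + H)/(18 + O))/4 = 11*H/2 + (-4 + H)/(4*(18 + O)))
(90 + (180 + 16)/(48 + 125))*(288 + A(-19, -19)) = (90 + (180 + 16)/(48 + 125))*(288 + (-4 + 397*(-19) + 22*(-19)*(-19))/(4*(18 - 19))) = (90 + 196/173)*(288 + (1/4)*(-4 - 7543 + 7942)/(-1)) = (90 + 196*(1/173))*(288 + (1/4)*(-1)*395) = (90 + 196/173)*(288 - 395/4) = (15766/173)*(757/4) = 5967431/346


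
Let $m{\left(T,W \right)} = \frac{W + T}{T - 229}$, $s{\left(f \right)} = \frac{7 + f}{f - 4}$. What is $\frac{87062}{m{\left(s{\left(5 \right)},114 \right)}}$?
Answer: $- \frac{1349461}{9} \approx -1.4994 \cdot 10^{5}$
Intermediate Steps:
$s{\left(f \right)} = \frac{7 + f}{-4 + f}$
$m{\left(T,W \right)} = \frac{T + W}{-229 + T}$
$\frac{87062}{m{\left(s{\left(5 \right)},114 \right)}} = \frac{87062}{\frac{1}{-229 + \frac{7 + 5}{-4 + 5}} \left(\frac{7 + 5}{-4 + 5} + 114\right)} = \frac{87062}{\frac{1}{-229 + 1^{-1} \cdot 12} \left(1^{-1} \cdot 12 + 114\right)} = \frac{87062}{\frac{1}{-229 + 1 \cdot 12} \left(1 \cdot 12 + 114\right)} = \frac{87062}{\frac{1}{-229 + 12} \left(12 + 114\right)} = \frac{87062}{\frac{1}{-217} \cdot 126} = \frac{87062}{\left(- \frac{1}{217}\right) 126} = \frac{87062}{- \frac{18}{31}} = 87062 \left(- \frac{31}{18}\right) = - \frac{1349461}{9}$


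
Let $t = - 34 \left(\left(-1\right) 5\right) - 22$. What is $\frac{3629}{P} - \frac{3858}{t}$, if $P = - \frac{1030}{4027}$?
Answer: $- \frac{270855403}{19055} \approx -14214.0$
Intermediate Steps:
$t = 148$ ($t = \left(-34\right) \left(-5\right) - 22 = 170 - 22 = 148$)
$P = - \frac{1030}{4027}$ ($P = \left(-1030\right) \frac{1}{4027} = - \frac{1030}{4027} \approx -0.25577$)
$\frac{3629}{P} - \frac{3858}{t} = \frac{3629}{- \frac{1030}{4027}} - \frac{3858}{148} = 3629 \left(- \frac{4027}{1030}\right) - \frac{1929}{74} = - \frac{14613983}{1030} - \frac{1929}{74} = - \frac{270855403}{19055}$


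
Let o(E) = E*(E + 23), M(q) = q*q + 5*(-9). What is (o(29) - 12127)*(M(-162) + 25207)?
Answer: -545880314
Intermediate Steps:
M(q) = -45 + q² (M(q) = q² - 45 = -45 + q²)
o(E) = E*(23 + E)
(o(29) - 12127)*(M(-162) + 25207) = (29*(23 + 29) - 12127)*((-45 + (-162)²) + 25207) = (29*52 - 12127)*((-45 + 26244) + 25207) = (1508 - 12127)*(26199 + 25207) = -10619*51406 = -545880314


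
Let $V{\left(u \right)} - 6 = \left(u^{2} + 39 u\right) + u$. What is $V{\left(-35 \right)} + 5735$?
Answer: $5566$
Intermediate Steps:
$V{\left(u \right)} = 6 + u^{2} + 40 u$ ($V{\left(u \right)} = 6 + \left(\left(u^{2} + 39 u\right) + u\right) = 6 + \left(u^{2} + 40 u\right) = 6 + u^{2} + 40 u$)
$V{\left(-35 \right)} + 5735 = \left(6 + \left(-35\right)^{2} + 40 \left(-35\right)\right) + 5735 = \left(6 + 1225 - 1400\right) + 5735 = -169 + 5735 = 5566$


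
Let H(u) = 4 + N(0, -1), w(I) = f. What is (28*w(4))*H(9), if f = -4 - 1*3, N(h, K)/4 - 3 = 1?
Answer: -3920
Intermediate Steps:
N(h, K) = 16 (N(h, K) = 12 + 4*1 = 12 + 4 = 16)
f = -7 (f = -4 - 3 = -7)
w(I) = -7
H(u) = 20 (H(u) = 4 + 16 = 20)
(28*w(4))*H(9) = (28*(-7))*20 = -196*20 = -3920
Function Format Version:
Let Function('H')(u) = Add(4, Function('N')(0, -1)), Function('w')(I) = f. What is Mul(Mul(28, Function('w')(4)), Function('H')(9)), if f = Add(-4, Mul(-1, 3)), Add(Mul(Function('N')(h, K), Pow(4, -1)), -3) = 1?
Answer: -3920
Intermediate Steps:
Function('N')(h, K) = 16 (Function('N')(h, K) = Add(12, Mul(4, 1)) = Add(12, 4) = 16)
f = -7 (f = Add(-4, -3) = -7)
Function('w')(I) = -7
Function('H')(u) = 20 (Function('H')(u) = Add(4, 16) = 20)
Mul(Mul(28, Function('w')(4)), Function('H')(9)) = Mul(Mul(28, -7), 20) = Mul(-196, 20) = -3920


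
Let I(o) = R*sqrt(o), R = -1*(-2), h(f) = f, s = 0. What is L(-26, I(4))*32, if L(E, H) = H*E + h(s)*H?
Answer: -3328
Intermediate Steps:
R = 2
I(o) = 2*sqrt(o)
L(E, H) = E*H (L(E, H) = H*E + 0*H = E*H + 0 = E*H)
L(-26, I(4))*32 = -52*sqrt(4)*32 = -52*2*32 = -26*4*32 = -104*32 = -3328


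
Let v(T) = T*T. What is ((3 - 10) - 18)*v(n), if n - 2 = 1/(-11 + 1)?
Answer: -361/4 ≈ -90.250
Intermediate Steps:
n = 19/10 (n = 2 + 1/(-11 + 1) = 2 + 1/(-10) = 2 - ⅒ = 19/10 ≈ 1.9000)
v(T) = T²
((3 - 10) - 18)*v(n) = ((3 - 10) - 18)*(19/10)² = (-7 - 18)*(361/100) = -25*361/100 = -361/4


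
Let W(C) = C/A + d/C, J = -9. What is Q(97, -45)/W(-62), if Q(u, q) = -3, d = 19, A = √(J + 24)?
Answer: -53010/14770921 + 714984*√15/14770921 ≈ 0.18388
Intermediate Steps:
A = √15 (A = √(-9 + 24) = √15 ≈ 3.8730)
W(C) = 19/C + C*√15/15 (W(C) = C/(√15) + 19/C = C*(√15/15) + 19/C = C*√15/15 + 19/C = 19/C + C*√15/15)
Q(97, -45)/W(-62) = -3/(19/(-62) + (1/15)*(-62)*√15) = -3/(19*(-1/62) - 62*√15/15) = -3/(-19/62 - 62*√15/15)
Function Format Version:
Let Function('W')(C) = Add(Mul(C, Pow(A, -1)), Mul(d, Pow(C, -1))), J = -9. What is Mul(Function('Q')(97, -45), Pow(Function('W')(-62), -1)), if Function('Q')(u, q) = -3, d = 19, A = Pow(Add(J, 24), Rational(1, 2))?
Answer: Add(Rational(-53010, 14770921), Mul(Rational(714984, 14770921), Pow(15, Rational(1, 2)))) ≈ 0.18388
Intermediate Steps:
A = Pow(15, Rational(1, 2)) (A = Pow(Add(-9, 24), Rational(1, 2)) = Pow(15, Rational(1, 2)) ≈ 3.8730)
Function('W')(C) = Add(Mul(19, Pow(C, -1)), Mul(Rational(1, 15), C, Pow(15, Rational(1, 2)))) (Function('W')(C) = Add(Mul(C, Pow(Pow(15, Rational(1, 2)), -1)), Mul(19, Pow(C, -1))) = Add(Mul(C, Mul(Rational(1, 15), Pow(15, Rational(1, 2)))), Mul(19, Pow(C, -1))) = Add(Mul(Rational(1, 15), C, Pow(15, Rational(1, 2))), Mul(19, Pow(C, -1))) = Add(Mul(19, Pow(C, -1)), Mul(Rational(1, 15), C, Pow(15, Rational(1, 2)))))
Mul(Function('Q')(97, -45), Pow(Function('W')(-62), -1)) = Mul(-3, Pow(Add(Mul(19, Pow(-62, -1)), Mul(Rational(1, 15), -62, Pow(15, Rational(1, 2)))), -1)) = Mul(-3, Pow(Add(Mul(19, Rational(-1, 62)), Mul(Rational(-62, 15), Pow(15, Rational(1, 2)))), -1)) = Mul(-3, Pow(Add(Rational(-19, 62), Mul(Rational(-62, 15), Pow(15, Rational(1, 2)))), -1))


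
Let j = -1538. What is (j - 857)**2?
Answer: 5736025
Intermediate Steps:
(j - 857)**2 = (-1538 - 857)**2 = (-2395)**2 = 5736025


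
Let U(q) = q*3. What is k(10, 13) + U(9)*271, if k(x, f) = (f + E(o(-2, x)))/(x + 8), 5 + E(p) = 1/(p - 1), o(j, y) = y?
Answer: 1185427/162 ≈ 7317.5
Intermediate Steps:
E(p) = -5 + 1/(-1 + p) (E(p) = -5 + 1/(p - 1) = -5 + 1/(-1 + p))
U(q) = 3*q
k(x, f) = (f + (6 - 5*x)/(-1 + x))/(8 + x) (k(x, f) = (f + (6 - 5*x)/(-1 + x))/(x + 8) = (f + (6 - 5*x)/(-1 + x))/(8 + x))
k(10, 13) + U(9)*271 = (6 - 5*10 + 13*(-1 + 10))/((-1 + 10)*(8 + 10)) + (3*9)*271 = (6 - 50 + 13*9)/(9*18) + 27*271 = (⅑)*(1/18)*(6 - 50 + 117) + 7317 = (⅑)*(1/18)*73 + 7317 = 73/162 + 7317 = 1185427/162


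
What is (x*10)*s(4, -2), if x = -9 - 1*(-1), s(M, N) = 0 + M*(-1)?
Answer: 320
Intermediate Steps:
s(M, N) = -M (s(M, N) = 0 - M = -M)
x = -8 (x = -9 + 1 = -8)
(x*10)*s(4, -2) = (-8*10)*(-1*4) = -80*(-4) = 320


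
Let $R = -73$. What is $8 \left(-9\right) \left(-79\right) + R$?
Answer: $5615$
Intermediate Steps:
$8 \left(-9\right) \left(-79\right) + R = 8 \left(-9\right) \left(-79\right) - 73 = \left(-72\right) \left(-79\right) - 73 = 5688 - 73 = 5615$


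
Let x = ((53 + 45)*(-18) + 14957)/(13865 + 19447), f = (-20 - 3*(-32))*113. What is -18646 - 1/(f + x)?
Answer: -5334558150566/286096649 ≈ -18646.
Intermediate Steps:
f = 8588 (f = (-20 + 96)*113 = 76*113 = 8588)
x = 13193/33312 (x = (98*(-18) + 14957)/33312 = (-1764 + 14957)*(1/33312) = 13193*(1/33312) = 13193/33312 ≈ 0.39604)
-18646 - 1/(f + x) = -18646 - 1/(8588 + 13193/33312) = -18646 - 1/286096649/33312 = -18646 - 1*33312/286096649 = -18646 - 33312/286096649 = -5334558150566/286096649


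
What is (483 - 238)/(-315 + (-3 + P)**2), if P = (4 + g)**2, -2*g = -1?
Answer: -3920/279 ≈ -14.050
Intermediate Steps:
g = 1/2 (g = -1/2*(-1) = 1/2 ≈ 0.50000)
P = 81/4 (P = (4 + 1/2)**2 = (9/2)**2 = 81/4 ≈ 20.250)
(483 - 238)/(-315 + (-3 + P)**2) = (483 - 238)/(-315 + (-3 + 81/4)**2) = 245/(-315 + (69/4)**2) = 245/(-315 + 4761/16) = 245/(-279/16) = 245*(-16/279) = -3920/279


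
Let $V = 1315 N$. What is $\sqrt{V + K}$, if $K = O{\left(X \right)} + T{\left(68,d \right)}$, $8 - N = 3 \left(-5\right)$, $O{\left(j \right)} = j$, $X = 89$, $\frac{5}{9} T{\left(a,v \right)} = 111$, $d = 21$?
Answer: $\frac{\sqrt{763345}}{5} \approx 174.74$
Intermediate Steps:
$T{\left(a,v \right)} = \frac{999}{5}$ ($T{\left(a,v \right)} = \frac{9}{5} \cdot 111 = \frac{999}{5}$)
$N = 23$ ($N = 8 - 3 \left(-5\right) = 8 - -15 = 8 + 15 = 23$)
$V = 30245$ ($V = 1315 \cdot 23 = 30245$)
$K = \frac{1444}{5}$ ($K = 89 + \frac{999}{5} = \frac{1444}{5} \approx 288.8$)
$\sqrt{V + K} = \sqrt{30245 + \frac{1444}{5}} = \sqrt{\frac{152669}{5}} = \frac{\sqrt{763345}}{5}$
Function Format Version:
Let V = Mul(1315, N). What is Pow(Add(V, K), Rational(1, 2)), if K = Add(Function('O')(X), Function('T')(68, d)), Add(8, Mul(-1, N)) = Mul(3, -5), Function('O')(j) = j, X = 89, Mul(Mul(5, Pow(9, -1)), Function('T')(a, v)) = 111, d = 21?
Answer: Mul(Rational(1, 5), Pow(763345, Rational(1, 2))) ≈ 174.74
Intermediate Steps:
Function('T')(a, v) = Rational(999, 5) (Function('T')(a, v) = Mul(Rational(9, 5), 111) = Rational(999, 5))
N = 23 (N = Add(8, Mul(-1, Mul(3, -5))) = Add(8, Mul(-1, -15)) = Add(8, 15) = 23)
V = 30245 (V = Mul(1315, 23) = 30245)
K = Rational(1444, 5) (K = Add(89, Rational(999, 5)) = Rational(1444, 5) ≈ 288.80)
Pow(Add(V, K), Rational(1, 2)) = Pow(Add(30245, Rational(1444, 5)), Rational(1, 2)) = Pow(Rational(152669, 5), Rational(1, 2)) = Mul(Rational(1, 5), Pow(763345, Rational(1, 2)))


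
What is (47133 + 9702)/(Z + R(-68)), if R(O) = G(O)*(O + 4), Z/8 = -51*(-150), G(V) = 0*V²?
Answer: 1263/1360 ≈ 0.92868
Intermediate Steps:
G(V) = 0
Z = 61200 (Z = 8*(-51*(-150)) = 8*7650 = 61200)
R(O) = 0 (R(O) = 0*(O + 4) = 0*(4 + O) = 0)
(47133 + 9702)/(Z + R(-68)) = (47133 + 9702)/(61200 + 0) = 56835/61200 = 56835*(1/61200) = 1263/1360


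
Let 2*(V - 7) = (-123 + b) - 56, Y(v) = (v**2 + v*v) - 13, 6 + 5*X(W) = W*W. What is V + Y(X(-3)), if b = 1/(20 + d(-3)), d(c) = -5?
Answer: -7106/75 ≈ -94.747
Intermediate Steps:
X(W) = -6/5 + W**2/5 (X(W) = -6/5 + (W*W)/5 = -6/5 + W**2/5)
Y(v) = -13 + 2*v**2 (Y(v) = (v**2 + v**2) - 13 = 2*v**2 - 13 = -13 + 2*v**2)
b = 1/15 (b = 1/(20 - 5) = 1/15 ≈ 0.066667)
V = -1237/15 (V = 7 + ((-123 + 1/15) - 56)/2 = 7 + (-1844/15 - 56)/2 = 7 + (1/2)*(-2684/15) = 7 - 1342/15 = -1237/15 ≈ -82.467)
V + Y(X(-3)) = -1237/15 + (-13 + 2*(-6/5 + (1/5)*(-3)**2)**2) = -1237/15 + (-13 + 2*(-6/5 + (1/5)*9)**2) = -1237/15 + (-13 + 2*(-6/5 + 9/5)**2) = -1237/15 + (-13 + 2*(3/5)**2) = -1237/15 + (-13 + 2*(9/25)) = -1237/15 + (-13 + 18/25) = -1237/15 - 307/25 = -7106/75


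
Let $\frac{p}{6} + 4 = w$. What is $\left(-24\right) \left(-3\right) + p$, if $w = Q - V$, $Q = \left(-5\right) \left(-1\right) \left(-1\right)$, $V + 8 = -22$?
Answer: $198$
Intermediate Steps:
$V = -30$ ($V = -8 - 22 = -30$)
$Q = -5$ ($Q = 5 \left(-1\right) = -5$)
$w = 25$ ($w = -5 - -30 = -5 + 30 = 25$)
$p = 126$ ($p = -24 + 6 \cdot 25 = -24 + 150 = 126$)
$\left(-24\right) \left(-3\right) + p = \left(-24\right) \left(-3\right) + 126 = 72 + 126 = 198$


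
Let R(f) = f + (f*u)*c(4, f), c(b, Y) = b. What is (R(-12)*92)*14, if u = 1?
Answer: -77280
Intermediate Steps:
R(f) = 5*f (R(f) = f + (f*1)*4 = f + f*4 = f + 4*f = 5*f)
(R(-12)*92)*14 = ((5*(-12))*92)*14 = -60*92*14 = -5520*14 = -77280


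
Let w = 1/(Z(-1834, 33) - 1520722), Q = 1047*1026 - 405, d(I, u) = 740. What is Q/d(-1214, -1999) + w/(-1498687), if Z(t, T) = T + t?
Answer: 2450219982188078657/1688521216202740 ≈ 1451.1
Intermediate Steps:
Q = 1073817 (Q = 1074222 - 405 = 1073817)
w = -1/1522523 (w = 1/((33 - 1834) - 1520722) = 1/(-1801 - 1520722) = 1/(-1522523) = -1/1522523 ≈ -6.5680e-7)
Q/d(-1214, -1999) + w/(-1498687) = 1073817/740 - 1/1522523/(-1498687) = 1073817*(1/740) - 1/1522523*(-1/1498687) = 1073817/740 + 1/2281785427301 = 2450219982188078657/1688521216202740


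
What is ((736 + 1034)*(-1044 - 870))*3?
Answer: -10163340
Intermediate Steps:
((736 + 1034)*(-1044 - 870))*3 = (1770*(-1914))*3 = -3387780*3 = -10163340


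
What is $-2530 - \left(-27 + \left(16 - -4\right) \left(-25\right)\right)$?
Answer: $-2003$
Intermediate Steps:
$-2530 - \left(-27 + \left(16 - -4\right) \left(-25\right)\right) = -2530 - \left(-27 + \left(16 + 4\right) \left(-25\right)\right) = -2530 - \left(-27 + 20 \left(-25\right)\right) = -2530 - \left(-27 - 500\right) = -2530 - -527 = -2530 + 527 = -2003$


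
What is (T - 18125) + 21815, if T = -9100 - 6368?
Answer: -11778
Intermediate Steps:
T = -15468
(T - 18125) + 21815 = (-15468 - 18125) + 21815 = -33593 + 21815 = -11778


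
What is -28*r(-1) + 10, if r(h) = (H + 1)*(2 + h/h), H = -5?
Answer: 346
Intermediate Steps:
r(h) = -12 (r(h) = (-5 + 1)*(2 + h/h) = -4*(2 + 1) = -4*3 = -12)
-28*r(-1) + 10 = -28*(-12) + 10 = 336 + 10 = 346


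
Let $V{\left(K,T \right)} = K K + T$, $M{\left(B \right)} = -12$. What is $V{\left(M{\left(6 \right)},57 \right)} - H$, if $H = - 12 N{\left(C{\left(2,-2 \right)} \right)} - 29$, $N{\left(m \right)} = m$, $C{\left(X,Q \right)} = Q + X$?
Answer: $230$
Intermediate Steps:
$V{\left(K,T \right)} = T + K^{2}$ ($V{\left(K,T \right)} = K^{2} + T = T + K^{2}$)
$H = -29$ ($H = - 12 \left(-2 + 2\right) - 29 = \left(-12\right) 0 - 29 = 0 - 29 = -29$)
$V{\left(M{\left(6 \right)},57 \right)} - H = \left(57 + \left(-12\right)^{2}\right) - -29 = \left(57 + 144\right) + 29 = 201 + 29 = 230$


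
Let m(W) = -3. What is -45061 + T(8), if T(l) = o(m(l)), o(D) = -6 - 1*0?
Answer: -45067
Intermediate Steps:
o(D) = -6 (o(D) = -6 + 0 = -6)
T(l) = -6
-45061 + T(8) = -45061 - 6 = -45067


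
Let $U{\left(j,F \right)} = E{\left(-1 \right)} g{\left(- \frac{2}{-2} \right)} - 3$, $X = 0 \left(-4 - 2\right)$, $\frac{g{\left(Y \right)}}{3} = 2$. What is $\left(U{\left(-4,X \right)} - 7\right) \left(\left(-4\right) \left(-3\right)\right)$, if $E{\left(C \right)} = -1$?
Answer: $-192$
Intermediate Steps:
$g{\left(Y \right)} = 6$ ($g{\left(Y \right)} = 3 \cdot 2 = 6$)
$X = 0$ ($X = 0 \left(-6\right) = 0$)
$U{\left(j,F \right)} = -9$ ($U{\left(j,F \right)} = \left(-1\right) 6 - 3 = -6 - 3 = -9$)
$\left(U{\left(-4,X \right)} - 7\right) \left(\left(-4\right) \left(-3\right)\right) = \left(-9 - 7\right) \left(\left(-4\right) \left(-3\right)\right) = \left(-16\right) 12 = -192$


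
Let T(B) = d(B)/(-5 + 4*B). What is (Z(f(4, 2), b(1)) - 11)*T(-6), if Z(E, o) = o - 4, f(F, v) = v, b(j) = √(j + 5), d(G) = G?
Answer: -90/29 + 6*√6/29 ≈ -2.5967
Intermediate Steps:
b(j) = √(5 + j)
Z(E, o) = -4 + o
T(B) = B/(-5 + 4*B)
(Z(f(4, 2), b(1)) - 11)*T(-6) = ((-4 + √(5 + 1)) - 11)*(-6/(-5 + 4*(-6))) = ((-4 + √6) - 11)*(-6/(-5 - 24)) = (-15 + √6)*(-6/(-29)) = (-15 + √6)*(-6*(-1/29)) = (-15 + √6)*(6/29) = -90/29 + 6*√6/29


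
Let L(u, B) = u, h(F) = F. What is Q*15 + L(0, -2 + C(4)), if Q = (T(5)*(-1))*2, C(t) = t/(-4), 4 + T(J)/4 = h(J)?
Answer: -120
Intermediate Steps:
T(J) = -16 + 4*J
C(t) = -t/4 (C(t) = t*(-1/4) = -t/4)
Q = -8 (Q = ((-16 + 4*5)*(-1))*2 = ((-16 + 20)*(-1))*2 = (4*(-1))*2 = -4*2 = -8)
Q*15 + L(0, -2 + C(4)) = -8*15 + 0 = -120 + 0 = -120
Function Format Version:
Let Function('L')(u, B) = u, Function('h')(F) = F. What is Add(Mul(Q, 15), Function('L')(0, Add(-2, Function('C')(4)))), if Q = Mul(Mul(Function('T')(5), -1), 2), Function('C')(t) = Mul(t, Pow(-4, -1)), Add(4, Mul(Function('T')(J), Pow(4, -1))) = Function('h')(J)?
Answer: -120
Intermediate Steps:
Function('T')(J) = Add(-16, Mul(4, J))
Function('C')(t) = Mul(Rational(-1, 4), t) (Function('C')(t) = Mul(t, Rational(-1, 4)) = Mul(Rational(-1, 4), t))
Q = -8 (Q = Mul(Mul(Add(-16, Mul(4, 5)), -1), 2) = Mul(Mul(Add(-16, 20), -1), 2) = Mul(Mul(4, -1), 2) = Mul(-4, 2) = -8)
Add(Mul(Q, 15), Function('L')(0, Add(-2, Function('C')(4)))) = Add(Mul(-8, 15), 0) = Add(-120, 0) = -120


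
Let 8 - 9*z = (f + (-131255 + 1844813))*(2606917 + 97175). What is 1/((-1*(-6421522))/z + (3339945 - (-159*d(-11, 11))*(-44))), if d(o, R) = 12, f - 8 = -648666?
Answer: 1439793785396/4687958486663981379 ≈ 3.0713e-7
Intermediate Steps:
f = -648658 (f = 8 - 648666 = -648658)
z = -2879587570792/9 (z = 8/9 - (-648658 + (-131255 + 1844813))*(2606917 + 97175)/9 = 8/9 - (-648658 + 1713558)*2704092/9 = 8/9 - 1064900*2704092/9 = 8/9 - ⅑*2879587570800 = 8/9 - 959862523600/3 = -2879587570792/9 ≈ -3.1995e+11)
1/((-1*(-6421522))/z + (3339945 - (-159*d(-11, 11))*(-44))) = 1/((-1*(-6421522))/(-2879587570792/9) + (3339945 - (-159*12)*(-44))) = 1/(6421522*(-9/2879587570792) + (3339945 - (-1908)*(-44))) = 1/(-28896849/1439793785396 + (3339945 - 1*83952)) = 1/(-28896849/1439793785396 + (3339945 - 83952)) = 1/(-28896849/1439793785396 + 3255993) = 1/(4687958486663981379/1439793785396) = 1439793785396/4687958486663981379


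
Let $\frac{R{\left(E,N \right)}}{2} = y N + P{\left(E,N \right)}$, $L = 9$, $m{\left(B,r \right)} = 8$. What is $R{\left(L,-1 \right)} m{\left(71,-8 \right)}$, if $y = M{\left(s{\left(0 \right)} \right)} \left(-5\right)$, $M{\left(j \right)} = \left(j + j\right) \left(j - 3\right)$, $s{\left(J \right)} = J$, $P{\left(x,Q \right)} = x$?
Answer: $144$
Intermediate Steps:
$M{\left(j \right)} = 2 j \left(-3 + j\right)$
$y = 0$ ($y = 2 \cdot 0 \left(-3 + 0\right) \left(-5\right) = 2 \cdot 0 \left(-3\right) \left(-5\right) = 0 \left(-5\right) = 0$)
$R{\left(E,N \right)} = 2 E$ ($R{\left(E,N \right)} = 2 \left(0 N + E\right) = 2 \left(0 + E\right) = 2 E$)
$R{\left(L,-1 \right)} m{\left(71,-8 \right)} = 2 \cdot 9 \cdot 8 = 18 \cdot 8 = 144$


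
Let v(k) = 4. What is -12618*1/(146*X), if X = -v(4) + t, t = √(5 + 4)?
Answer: 6309/73 ≈ 86.425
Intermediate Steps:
t = 3 (t = √9 = 3)
X = -1 (X = -1*4 + 3 = -4 + 3 = -1)
-12618*1/(146*X) = -12618/((-1*146)) = -12618/(-146) = -12618*(-1/146) = 6309/73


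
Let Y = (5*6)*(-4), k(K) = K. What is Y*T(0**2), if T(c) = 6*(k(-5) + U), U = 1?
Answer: 2880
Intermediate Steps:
T(c) = -24 (T(c) = 6*(-5 + 1) = 6*(-4) = -24)
Y = -120 (Y = 30*(-4) = -120)
Y*T(0**2) = -120*(-24) = 2880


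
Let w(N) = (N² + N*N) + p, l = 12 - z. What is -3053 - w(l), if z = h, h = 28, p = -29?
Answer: -3536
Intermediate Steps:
z = 28
l = -16 (l = 12 - 1*28 = 12 - 28 = -16)
w(N) = -29 + 2*N² (w(N) = (N² + N*N) - 29 = (N² + N²) - 29 = 2*N² - 29 = -29 + 2*N²)
-3053 - w(l) = -3053 - (-29 + 2*(-16)²) = -3053 - (-29 + 2*256) = -3053 - (-29 + 512) = -3053 - 1*483 = -3053 - 483 = -3536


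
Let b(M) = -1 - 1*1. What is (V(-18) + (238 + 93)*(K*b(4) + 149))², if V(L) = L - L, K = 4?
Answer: 2178182241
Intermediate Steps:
b(M) = -2 (b(M) = -1 - 1 = -2)
V(L) = 0
(V(-18) + (238 + 93)*(K*b(4) + 149))² = (0 + (238 + 93)*(4*(-2) + 149))² = (0 + 331*(-8 + 149))² = (0 + 331*141)² = (0 + 46671)² = 46671² = 2178182241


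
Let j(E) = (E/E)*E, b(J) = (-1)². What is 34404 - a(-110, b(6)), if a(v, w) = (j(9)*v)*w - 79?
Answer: 35473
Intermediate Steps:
b(J) = 1
j(E) = E (j(E) = 1*E = E)
a(v, w) = -79 + 9*v*w (a(v, w) = (9*v)*w - 79 = 9*v*w - 79 = -79 + 9*v*w)
34404 - a(-110, b(6)) = 34404 - (-79 + 9*(-110)*1) = 34404 - (-79 - 990) = 34404 - 1*(-1069) = 34404 + 1069 = 35473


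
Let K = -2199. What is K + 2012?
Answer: -187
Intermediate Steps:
K + 2012 = -2199 + 2012 = -187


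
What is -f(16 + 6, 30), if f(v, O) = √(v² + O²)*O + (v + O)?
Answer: -52 - 60*√346 ≈ -1168.1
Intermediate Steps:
f(v, O) = O + v + O*√(O² + v²) (f(v, O) = √(O² + v²)*O + (O + v) = O*√(O² + v²) + (O + v) = O + v + O*√(O² + v²))
-f(16 + 6, 30) = -(30 + (16 + 6) + 30*√(30² + (16 + 6)²)) = -(30 + 22 + 30*√(900 + 22²)) = -(30 + 22 + 30*√(900 + 484)) = -(30 + 22 + 30*√1384) = -(30 + 22 + 30*(2*√346)) = -(30 + 22 + 60*√346) = -(52 + 60*√346) = -52 - 60*√346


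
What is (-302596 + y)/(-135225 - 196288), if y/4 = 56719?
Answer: 75720/331513 ≈ 0.22841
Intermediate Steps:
y = 226876 (y = 4*56719 = 226876)
(-302596 + y)/(-135225 - 196288) = (-302596 + 226876)/(-135225 - 196288) = -75720/(-331513) = -75720*(-1/331513) = 75720/331513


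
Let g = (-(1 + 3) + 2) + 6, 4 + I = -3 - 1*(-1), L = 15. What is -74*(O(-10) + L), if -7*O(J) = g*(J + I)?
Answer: -12506/7 ≈ -1786.6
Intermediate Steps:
I = -6 (I = -4 + (-3 - 1*(-1)) = -4 + (-3 + 1) = -4 - 2 = -6)
g = 4 (g = (-1*4 + 2) + 6 = (-4 + 2) + 6 = -2 + 6 = 4)
O(J) = 24/7 - 4*J/7 (O(J) = -4*(J - 6)/7 = -4*(-6 + J)/7 = -(-24 + 4*J)/7 = 24/7 - 4*J/7)
-74*(O(-10) + L) = -74*((24/7 - 4/7*(-10)) + 15) = -74*((24/7 + 40/7) + 15) = -74*(64/7 + 15) = -74*169/7 = -12506/7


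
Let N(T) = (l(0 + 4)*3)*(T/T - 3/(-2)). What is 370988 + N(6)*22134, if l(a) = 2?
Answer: 702998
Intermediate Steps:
N(T) = 15 (N(T) = (2*3)*(T/T - 3/(-2)) = 6*(1 - 3*(-1/2)) = 6*(1 + 3/2) = 6*(5/2) = 15)
370988 + N(6)*22134 = 370988 + 15*22134 = 370988 + 332010 = 702998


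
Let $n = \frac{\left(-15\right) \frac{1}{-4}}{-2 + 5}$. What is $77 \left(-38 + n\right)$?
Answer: $- \frac{11319}{4} \approx -2829.8$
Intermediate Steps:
$n = \frac{5}{4}$ ($n = \frac{\left(-15\right) \left(- \frac{1}{4}\right)}{3} = \frac{15}{4} \cdot \frac{1}{3} = \frac{5}{4} \approx 1.25$)
$77 \left(-38 + n\right) = 77 \left(-38 + \frac{5}{4}\right) = 77 \left(- \frac{147}{4}\right) = - \frac{11319}{4}$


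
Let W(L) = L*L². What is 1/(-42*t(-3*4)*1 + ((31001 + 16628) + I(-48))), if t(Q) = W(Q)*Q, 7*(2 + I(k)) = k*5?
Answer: -7/5763235 ≈ -1.2146e-6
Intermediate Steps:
I(k) = -2 + 5*k/7 (I(k) = -2 + (k*5)/7 = -2 + (5*k)/7 = -2 + 5*k/7)
W(L) = L³
t(Q) = Q⁴ (t(Q) = Q³*Q = Q⁴)
1/(-42*t(-3*4)*1 + ((31001 + 16628) + I(-48))) = 1/(-42*(-3*4)⁴*1 + ((31001 + 16628) + (-2 + (5/7)*(-48)))) = 1/(-42*(-12)⁴*1 + (47629 + (-2 - 240/7))) = 1/(-42*20736*1 + (47629 - 254/7)) = 1/(-870912*1 + 333149/7) = 1/(-870912 + 333149/7) = 1/(-5763235/7) = -7/5763235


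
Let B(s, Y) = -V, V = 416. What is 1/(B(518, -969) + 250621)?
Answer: 1/250205 ≈ 3.9967e-6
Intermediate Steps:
B(s, Y) = -416 (B(s, Y) = -1*416 = -416)
1/(B(518, -969) + 250621) = 1/(-416 + 250621) = 1/250205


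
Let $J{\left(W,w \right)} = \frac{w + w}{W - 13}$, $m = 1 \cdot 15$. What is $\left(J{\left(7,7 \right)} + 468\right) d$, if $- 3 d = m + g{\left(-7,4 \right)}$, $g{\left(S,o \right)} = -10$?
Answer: $- \frac{6985}{9} \approx -776.11$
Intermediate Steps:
$m = 15$
$d = - \frac{5}{3}$ ($d = - \frac{15 - 10}{3} = \left(- \frac{1}{3}\right) 5 = - \frac{5}{3} \approx -1.6667$)
$J{\left(W,w \right)} = \frac{2 w}{-13 + W}$
$\left(J{\left(7,7 \right)} + 468\right) d = \left(2 \cdot 7 \frac{1}{-13 + 7} + 468\right) \left(- \frac{5}{3}\right) = \left(2 \cdot 7 \frac{1}{-6} + 468\right) \left(- \frac{5}{3}\right) = \left(2 \cdot 7 \left(- \frac{1}{6}\right) + 468\right) \left(- \frac{5}{3}\right) = \left(- \frac{7}{3} + 468\right) \left(- \frac{5}{3}\right) = \frac{1397}{3} \left(- \frac{5}{3}\right) = - \frac{6985}{9}$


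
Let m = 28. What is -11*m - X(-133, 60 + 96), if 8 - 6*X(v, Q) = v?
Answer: -663/2 ≈ -331.50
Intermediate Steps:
X(v, Q) = 4/3 - v/6
-11*m - X(-133, 60 + 96) = -11*28 - (4/3 - ⅙*(-133)) = -308 - (4/3 + 133/6) = -308 - 1*47/2 = -308 - 47/2 = -663/2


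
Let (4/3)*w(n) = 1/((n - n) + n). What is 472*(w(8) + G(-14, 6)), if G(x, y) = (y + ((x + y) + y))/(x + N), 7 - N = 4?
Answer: -5605/44 ≈ -127.39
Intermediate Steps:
N = 3 (N = 7 - 1*4 = 7 - 4 = 3)
w(n) = 3/(4*n) (w(n) = 3/(4*((n - n) + n)) = 3/(4*(0 + n)) = 3/(4*n))
G(x, y) = (x + 3*y)/(3 + x) (G(x, y) = (y + ((x + y) + y))/(x + 3) = (y + (x + 2*y))/(3 + x) = (x + 3*y)/(3 + x))
472*(w(8) + G(-14, 6)) = 472*((¾)/8 + (-14 + 3*6)/(3 - 14)) = 472*((¾)*(⅛) + (-14 + 18)/(-11)) = 472*(3/32 - 1/11*4) = 472*(3/32 - 4/11) = 472*(-95/352) = -5605/44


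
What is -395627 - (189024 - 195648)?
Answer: -389003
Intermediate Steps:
-395627 - (189024 - 195648) = -395627 - 1*(-6624) = -395627 + 6624 = -389003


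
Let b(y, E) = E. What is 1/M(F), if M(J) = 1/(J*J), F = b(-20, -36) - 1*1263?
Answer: 1687401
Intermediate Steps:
F = -1299 (F = -36 - 1*1263 = -36 - 1263 = -1299)
M(J) = J**(-2) (M(J) = 1/(J**2) = J**(-2))
1/M(F) = 1/((-1299)**(-2)) = 1/(1/1687401) = 1687401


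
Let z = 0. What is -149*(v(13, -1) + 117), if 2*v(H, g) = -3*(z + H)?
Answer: -29055/2 ≈ -14528.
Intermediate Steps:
v(H, g) = -3*H/2 (v(H, g) = (-3*(0 + H))/2 = (-3*H)/2 = -3*H/2)
-149*(v(13, -1) + 117) = -149*(-3/2*13 + 117) = -149*(-39/2 + 117) = -149*195/2 = -29055/2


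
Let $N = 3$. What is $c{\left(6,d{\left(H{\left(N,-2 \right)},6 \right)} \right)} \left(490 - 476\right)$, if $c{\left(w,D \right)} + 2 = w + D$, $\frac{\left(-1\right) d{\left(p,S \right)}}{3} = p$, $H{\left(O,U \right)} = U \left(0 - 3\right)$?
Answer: $-196$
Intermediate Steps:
$H{\left(O,U \right)} = - 3 U$ ($H{\left(O,U \right)} = U \left(-3\right) = - 3 U$)
$d{\left(p,S \right)} = - 3 p$
$c{\left(w,D \right)} = -2 + D + w$ ($c{\left(w,D \right)} = -2 + \left(w + D\right) = -2 + \left(D + w\right) = -2 + D + w$)
$c{\left(6,d{\left(H{\left(N,-2 \right)},6 \right)} \right)} \left(490 - 476\right) = \left(-2 - 3 \left(\left(-3\right) \left(-2\right)\right) + 6\right) \left(490 - 476\right) = \left(-2 - 18 + 6\right) 14 = \left(-14\right) 14 = -196$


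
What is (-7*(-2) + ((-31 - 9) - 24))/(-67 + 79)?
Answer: -25/6 ≈ -4.1667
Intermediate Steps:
(-7*(-2) + ((-31 - 9) - 24))/(-67 + 79) = (14 + (-40 - 24))/12 = (14 - 64)/12 = (1/12)*(-50) = -25/6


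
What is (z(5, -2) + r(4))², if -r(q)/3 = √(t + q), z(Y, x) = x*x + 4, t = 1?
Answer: 109 - 48*√5 ≈ 1.6687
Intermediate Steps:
z(Y, x) = 4 + x² (z(Y, x) = x² + 4 = 4 + x²)
r(q) = -3*√(1 + q)
(z(5, -2) + r(4))² = ((4 + (-2)²) - 3*√(1 + 4))² = ((4 + 4) - 3*√5)² = (8 - 3*√5)²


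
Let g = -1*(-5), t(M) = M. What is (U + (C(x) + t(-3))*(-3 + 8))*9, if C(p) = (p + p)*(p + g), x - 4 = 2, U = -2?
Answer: 5787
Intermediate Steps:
g = 5
x = 6 (x = 4 + 2 = 6)
C(p) = 2*p*(5 + p) (C(p) = (p + p)*(p + 5) = (2*p)*(5 + p) = 2*p*(5 + p))
(U + (C(x) + t(-3))*(-3 + 8))*9 = (-2 + (2*6*(5 + 6) - 3)*(-3 + 8))*9 = (-2 + (2*6*11 - 3)*5)*9 = (-2 + (132 - 3)*5)*9 = (-2 + 129*5)*9 = (-2 + 645)*9 = 643*9 = 5787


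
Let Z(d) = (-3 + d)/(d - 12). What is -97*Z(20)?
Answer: -1649/8 ≈ -206.13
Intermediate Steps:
Z(d) = (-3 + d)/(-12 + d)
-97*Z(20) = -97*(-3 + 20)/(-12 + 20) = -97*17/8 = -1649/8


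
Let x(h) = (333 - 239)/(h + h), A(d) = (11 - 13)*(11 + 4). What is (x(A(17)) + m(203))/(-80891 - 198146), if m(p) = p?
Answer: -6043/8371110 ≈ -0.00072189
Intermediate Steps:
A(d) = -30 (A(d) = -2*15 = -30)
x(h) = 47/h (x(h) = 94/((2*h)) = 94*(1/(2*h)) = 47/h)
(x(A(17)) + m(203))/(-80891 - 198146) = (47/(-30) + 203)/(-80891 - 198146) = (47*(-1/30) + 203)/(-279037) = (-47/30 + 203)*(-1/279037) = (6043/30)*(-1/279037) = -6043/8371110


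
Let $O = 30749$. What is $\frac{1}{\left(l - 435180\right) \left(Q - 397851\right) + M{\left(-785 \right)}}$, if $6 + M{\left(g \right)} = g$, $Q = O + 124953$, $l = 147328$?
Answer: $\frac{1}{69703073157} \approx 1.4347 \cdot 10^{-11}$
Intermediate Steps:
$Q = 155702$ ($Q = 30749 + 124953 = 155702$)
$M{\left(g \right)} = -6 + g$
$\frac{1}{\left(l - 435180\right) \left(Q - 397851\right) + M{\left(-785 \right)}} = \frac{1}{\left(147328 - 435180\right) \left(155702 - 397851\right) - 791} = \frac{1}{\left(-287852\right) \left(-242149\right) - 791} = \frac{1}{69703073948 - 791} = \frac{1}{69703073157}$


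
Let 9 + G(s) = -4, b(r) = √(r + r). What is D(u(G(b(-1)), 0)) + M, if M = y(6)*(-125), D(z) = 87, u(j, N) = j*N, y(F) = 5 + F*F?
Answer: -5038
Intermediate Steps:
b(r) = √2*√r (b(r) = √(2*r) = √2*√r)
y(F) = 5 + F²
G(s) = -13 (G(s) = -9 - 4 = -13)
u(j, N) = N*j
M = -5125 (M = (5 + 6²)*(-125) = (5 + 36)*(-125) = 41*(-125) = -5125)
D(u(G(b(-1)), 0)) + M = 87 - 5125 = -5038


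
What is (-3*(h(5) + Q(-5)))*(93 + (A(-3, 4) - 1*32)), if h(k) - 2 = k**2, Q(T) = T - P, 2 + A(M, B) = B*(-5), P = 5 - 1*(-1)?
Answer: -1872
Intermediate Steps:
P = 6 (P = 5 + 1 = 6)
A(M, B) = -2 - 5*B (A(M, B) = -2 + B*(-5) = -2 - 5*B)
Q(T) = -6 + T (Q(T) = T - 1*6 = T - 6 = -6 + T)
h(k) = 2 + k**2
(-3*(h(5) + Q(-5)))*(93 + (A(-3, 4) - 1*32)) = (-3*((2 + 5**2) + (-6 - 5)))*(93 + ((-2 - 5*4) - 1*32)) = (-3*((2 + 25) - 11))*(93 + ((-2 - 20) - 32)) = (-3*(27 - 11))*(93 + (-22 - 32)) = (-3*16)*(93 - 54) = -48*39 = -1872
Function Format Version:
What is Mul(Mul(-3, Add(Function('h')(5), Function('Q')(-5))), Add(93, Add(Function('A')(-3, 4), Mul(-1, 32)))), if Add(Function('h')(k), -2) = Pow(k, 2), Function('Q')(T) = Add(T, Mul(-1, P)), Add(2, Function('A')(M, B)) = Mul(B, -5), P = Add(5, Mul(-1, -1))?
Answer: -1872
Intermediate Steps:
P = 6 (P = Add(5, 1) = 6)
Function('A')(M, B) = Add(-2, Mul(-5, B)) (Function('A')(M, B) = Add(-2, Mul(B, -5)) = Add(-2, Mul(-5, B)))
Function('Q')(T) = Add(-6, T) (Function('Q')(T) = Add(T, Mul(-1, 6)) = Add(T, -6) = Add(-6, T))
Function('h')(k) = Add(2, Pow(k, 2))
Mul(Mul(-3, Add(Function('h')(5), Function('Q')(-5))), Add(93, Add(Function('A')(-3, 4), Mul(-1, 32)))) = Mul(Mul(-3, Add(Add(2, Pow(5, 2)), Add(-6, -5))), Add(93, Add(Add(-2, Mul(-5, 4)), Mul(-1, 32)))) = Mul(Mul(-3, Add(Add(2, 25), -11)), Add(93, Add(Add(-2, -20), -32))) = Mul(Mul(-3, Add(27, -11)), Add(93, Add(-22, -32))) = Mul(Mul(-3, 16), Add(93, -54)) = Mul(-48, 39) = -1872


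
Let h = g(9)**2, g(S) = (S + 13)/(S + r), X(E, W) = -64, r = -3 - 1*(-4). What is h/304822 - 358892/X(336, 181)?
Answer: 341869304793/60964400 ≈ 5607.7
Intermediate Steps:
r = 1 (r = -3 + 4 = 1)
g(S) = (13 + S)/(1 + S) (g(S) = (S + 13)/(S + 1) = (13 + S)/(1 + S))
h = 121/25 (h = ((13 + 9)/(1 + 9))**2 = (22/10)**2 = ((1/10)*22)**2 = (11/5)**2 = 121/25 ≈ 4.8400)
h/304822 - 358892/X(336, 181) = (121/25)/304822 - 358892/(-64) = (121/25)*(1/304822) - 358892*(-1/64) = 121/7620550 + 89723/16 = 341869304793/60964400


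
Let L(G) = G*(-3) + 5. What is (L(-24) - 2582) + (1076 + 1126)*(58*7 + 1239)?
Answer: 3619785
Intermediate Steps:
L(G) = 5 - 3*G (L(G) = -3*G + 5 = 5 - 3*G)
(L(-24) - 2582) + (1076 + 1126)*(58*7 + 1239) = ((5 - 3*(-24)) - 2582) + (1076 + 1126)*(58*7 + 1239) = ((5 + 72) - 2582) + 2202*(406 + 1239) = (77 - 2582) + 2202*1645 = -2505 + 3622290 = 3619785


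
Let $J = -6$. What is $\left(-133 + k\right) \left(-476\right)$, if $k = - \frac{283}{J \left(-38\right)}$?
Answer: $\frac{3642233}{57} \approx 63899.0$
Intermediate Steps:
$k = - \frac{283}{228}$ ($k = - \frac{283}{\left(-6\right) \left(-38\right)} = - \frac{283}{228} \approx -1.2412$)
$\left(-133 + k\right) \left(-476\right) = \left(-133 - \frac{283}{228}\right) \left(-476\right) = \left(- \frac{30607}{228}\right) \left(-476\right) = \frac{3642233}{57}$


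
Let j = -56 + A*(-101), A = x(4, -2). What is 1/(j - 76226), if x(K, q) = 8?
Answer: -1/77090 ≈ -1.2972e-5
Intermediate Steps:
A = 8
j = -864 (j = -56 + 8*(-101) = -56 - 808 = -864)
1/(j - 76226) = 1/(-864 - 76226) = 1/(-77090) = -1/77090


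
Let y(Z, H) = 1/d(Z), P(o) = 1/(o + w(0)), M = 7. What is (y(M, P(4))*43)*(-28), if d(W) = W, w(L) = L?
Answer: -172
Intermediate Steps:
P(o) = 1/o (P(o) = 1/(o + 0) = 1/o)
y(Z, H) = 1/Z
(y(M, P(4))*43)*(-28) = (43/7)*(-28) = -172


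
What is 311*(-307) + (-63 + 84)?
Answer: -95456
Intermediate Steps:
311*(-307) + (-63 + 84) = -95477 + 21 = -95456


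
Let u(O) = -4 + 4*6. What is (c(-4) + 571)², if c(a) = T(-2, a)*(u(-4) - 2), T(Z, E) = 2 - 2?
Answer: 326041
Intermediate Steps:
T(Z, E) = 0
u(O) = 20 (u(O) = -4 + 24 = 20)
c(a) = 0 (c(a) = 0*(20 - 2) = 0*18 = 0)
(c(-4) + 571)² = (0 + 571)² = 571² = 326041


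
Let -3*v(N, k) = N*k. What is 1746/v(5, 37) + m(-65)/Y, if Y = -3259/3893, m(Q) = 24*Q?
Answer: 1106449158/602915 ≈ 1835.2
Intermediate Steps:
v(N, k) = -N*k/3
Y = -3259/3893 (Y = -3259*1/3893 = -3259/3893 ≈ -0.83714)
1746/v(5, 37) + m(-65)/Y = 1746/((-1/3*5*37)) + (24*(-65))/(-3259/3893) = 1746/(-185/3) - 1560*(-3893/3259) = 1746*(-3/185) + 6073080/3259 = -5238/185 + 6073080/3259 = 1106449158/602915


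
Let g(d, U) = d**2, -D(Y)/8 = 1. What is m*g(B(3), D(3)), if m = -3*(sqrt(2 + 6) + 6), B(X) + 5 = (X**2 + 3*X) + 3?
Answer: -4608 - 1536*sqrt(2) ≈ -6780.2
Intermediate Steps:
B(X) = -2 + X**2 + 3*X (B(X) = -5 + ((X**2 + 3*X) + 3) = -5 + (3 + X**2 + 3*X) = -2 + X**2 + 3*X)
D(Y) = -8 (D(Y) = -8*1 = -8)
m = -18 - 6*sqrt(2) (m = -3*(sqrt(8) + 6) = -3*(2*sqrt(2) + 6) = -3*(6 + 2*sqrt(2)) = -18 - 6*sqrt(2) ≈ -26.485)
m*g(B(3), D(3)) = (-18 - 6*sqrt(2))*(-2 + 3**2 + 3*3)**2 = (-18 - 6*sqrt(2))*(-2 + 9 + 9)**2 = (-18 - 6*sqrt(2))*16**2 = (-18 - 6*sqrt(2))*256 = -4608 - 1536*sqrt(2)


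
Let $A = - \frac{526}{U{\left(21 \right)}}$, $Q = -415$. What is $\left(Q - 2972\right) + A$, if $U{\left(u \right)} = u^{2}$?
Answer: $- \frac{1494193}{441} \approx -3388.2$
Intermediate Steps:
$A = - \frac{526}{441}$ ($A = - \frac{526}{21^{2}} = - \frac{526}{441} \approx -1.1927$)
$\left(Q - 2972\right) + A = \left(-415 - 2972\right) - \frac{526}{441} = -3387 - \frac{526}{441} = - \frac{1494193}{441}$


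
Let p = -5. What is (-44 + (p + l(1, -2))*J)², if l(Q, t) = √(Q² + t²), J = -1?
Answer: (39 + √5)² ≈ 1700.4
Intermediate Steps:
(-44 + (p + l(1, -2))*J)² = (-44 + (-5 + √(1² + (-2)²))*(-1))² = (-44 + (-5 + √(1 + 4))*(-1))² = (-44 + (-5 + √5)*(-1))² = (-44 + (5 - √5))² = (-39 - √5)²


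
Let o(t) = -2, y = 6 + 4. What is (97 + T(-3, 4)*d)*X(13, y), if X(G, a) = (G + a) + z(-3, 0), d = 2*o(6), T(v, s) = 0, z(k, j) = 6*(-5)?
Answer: -679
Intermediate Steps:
z(k, j) = -30
y = 10
d = -4 (d = 2*(-2) = -4)
X(G, a) = -30 + G + a (X(G, a) = (G + a) - 30 = -30 + G + a)
(97 + T(-3, 4)*d)*X(13, y) = (97 + 0*(-4))*(-30 + 13 + 10) = (97 + 0)*(-7) = 97*(-7) = -679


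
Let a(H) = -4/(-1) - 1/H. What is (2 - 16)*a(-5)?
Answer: -294/5 ≈ -58.800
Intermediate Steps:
a(H) = 4 - 1/H (a(H) = -4*(-1) - 1/H = 4 - 1/H)
(2 - 16)*a(-5) = (2 - 16)*(4 - 1/(-5)) = -14*(4 - 1*(-1/5)) = -14*(4 + 1/5) = -14*21/5 = -294/5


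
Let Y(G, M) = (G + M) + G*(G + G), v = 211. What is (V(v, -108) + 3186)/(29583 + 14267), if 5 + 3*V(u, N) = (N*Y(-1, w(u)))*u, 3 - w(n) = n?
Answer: 4726669/131550 ≈ 35.931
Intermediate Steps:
w(n) = 3 - n
Y(G, M) = G + M + 2*G**2 (Y(G, M) = (G + M) + G*(2*G) = (G + M) + 2*G**2 = G + M + 2*G**2)
V(u, N) = -5/3 + N*u*(4 - u)/3 (V(u, N) = -5/3 + ((N*(-1 + (3 - u) + 2*(-1)**2))*u)/3 = -5/3 + ((N*(-1 + (3 - u) + 2*1))*u)/3 = -5/3 + ((N*(-1 + (3 - u) + 2))*u)/3 = -5/3 + ((N*(4 - u))*u)/3 = -5/3 + (N*u*(4 - u))/3 = -5/3 + N*u*(4 - u)/3)
(V(v, -108) + 3186)/(29583 + 14267) = ((-5/3 - 1/3*(-108)*211*(-4 + 211)) + 3186)/(29583 + 14267) = ((-5/3 - 1/3*(-108)*211*207) + 3186)/43850 = ((-5/3 + 1572372) + 3186)*(1/43850) = (4717111/3 + 3186)*(1/43850) = (4726669/3)*(1/43850) = 4726669/131550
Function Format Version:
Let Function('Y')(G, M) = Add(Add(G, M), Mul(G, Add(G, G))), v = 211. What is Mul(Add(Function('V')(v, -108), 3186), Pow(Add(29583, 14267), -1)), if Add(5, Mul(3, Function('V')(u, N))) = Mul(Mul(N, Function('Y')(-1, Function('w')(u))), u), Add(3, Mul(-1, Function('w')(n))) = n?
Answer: Rational(4726669, 131550) ≈ 35.931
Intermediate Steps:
Function('w')(n) = Add(3, Mul(-1, n))
Function('Y')(G, M) = Add(G, M, Mul(2, Pow(G, 2))) (Function('Y')(G, M) = Add(Add(G, M), Mul(G, Mul(2, G))) = Add(Add(G, M), Mul(2, Pow(G, 2))) = Add(G, M, Mul(2, Pow(G, 2))))
Function('V')(u, N) = Add(Rational(-5, 3), Mul(Rational(1, 3), N, u, Add(4, Mul(-1, u)))) (Function('V')(u, N) = Add(Rational(-5, 3), Mul(Rational(1, 3), Mul(Mul(N, Add(-1, Add(3, Mul(-1, u)), Mul(2, Pow(-1, 2)))), u))) = Add(Rational(-5, 3), Mul(Rational(1, 3), Mul(Mul(N, Add(-1, Add(3, Mul(-1, u)), Mul(2, 1))), u))) = Add(Rational(-5, 3), Mul(Rational(1, 3), Mul(Mul(N, Add(-1, Add(3, Mul(-1, u)), 2)), u))) = Add(Rational(-5, 3), Mul(Rational(1, 3), Mul(Mul(N, Add(4, Mul(-1, u))), u))) = Add(Rational(-5, 3), Mul(Rational(1, 3), Mul(N, u, Add(4, Mul(-1, u))))) = Add(Rational(-5, 3), Mul(Rational(1, 3), N, u, Add(4, Mul(-1, u)))))
Mul(Add(Function('V')(v, -108), 3186), Pow(Add(29583, 14267), -1)) = Mul(Add(Add(Rational(-5, 3), Mul(Rational(-1, 3), -108, 211, Add(-4, 211))), 3186), Pow(Add(29583, 14267), -1)) = Mul(Add(Add(Rational(-5, 3), Mul(Rational(-1, 3), -108, 211, 207)), 3186), Pow(43850, -1)) = Mul(Add(Add(Rational(-5, 3), 1572372), 3186), Rational(1, 43850)) = Mul(Add(Rational(4717111, 3), 3186), Rational(1, 43850)) = Mul(Rational(4726669, 3), Rational(1, 43850)) = Rational(4726669, 131550)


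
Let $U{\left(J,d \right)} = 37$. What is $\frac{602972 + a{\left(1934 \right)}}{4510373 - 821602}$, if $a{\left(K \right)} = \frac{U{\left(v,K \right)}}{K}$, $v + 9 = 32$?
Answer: $\frac{1166147885}{7134083114} \approx 0.16346$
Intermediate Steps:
$v = 23$ ($v = -9 + 32 = 23$)
$a{\left(K \right)} = \frac{37}{K}$
$\frac{602972 + a{\left(1934 \right)}}{4510373 - 821602} = \frac{602972 + \frac{37}{1934}}{4510373 - 821602} = \frac{602972 + 37 \cdot \frac{1}{1934}}{3688771} = \left(602972 + \frac{37}{1934}\right) \frac{1}{3688771} = \frac{1166147885}{1934} \cdot \frac{1}{3688771} = \frac{1166147885}{7134083114}$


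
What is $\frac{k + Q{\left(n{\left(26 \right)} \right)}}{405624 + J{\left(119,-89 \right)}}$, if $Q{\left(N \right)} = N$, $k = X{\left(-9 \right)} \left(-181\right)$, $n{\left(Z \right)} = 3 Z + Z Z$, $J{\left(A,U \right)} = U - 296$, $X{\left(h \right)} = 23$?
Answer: $- \frac{3409}{405239} \approx -0.0084123$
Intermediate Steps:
$J{\left(A,U \right)} = -296 + U$
$n{\left(Z \right)} = Z^{2} + 3 Z$ ($n{\left(Z \right)} = 3 Z + Z^{2} = Z^{2} + 3 Z$)
$k = -4163$ ($k = 23 \left(-181\right) = -4163$)
$\frac{k + Q{\left(n{\left(26 \right)} \right)}}{405624 + J{\left(119,-89 \right)}} = \frac{-4163 + 26 \left(3 + 26\right)}{405624 - 385} = \frac{-4163 + 26 \cdot 29}{405624 - 385} = \frac{-4163 + 754}{405239} = \left(-3409\right) \frac{1}{405239} = - \frac{3409}{405239}$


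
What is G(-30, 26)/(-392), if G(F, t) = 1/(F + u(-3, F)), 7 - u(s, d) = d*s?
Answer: 1/44296 ≈ 2.2575e-5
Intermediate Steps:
u(s, d) = 7 - d*s
G(F, t) = 1/(7 + 4*F) (G(F, t) = 1/(F + (7 - 1*F*(-3))) = 1/(F + (7 + 3*F)) = 1/(7 + 4*F))
G(-30, 26)/(-392) = 1/((7 + 4*(-30))*(-392)) = -1/392/(7 - 120) = -1/392/(-113) = -1/113*(-1/392) = 1/44296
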